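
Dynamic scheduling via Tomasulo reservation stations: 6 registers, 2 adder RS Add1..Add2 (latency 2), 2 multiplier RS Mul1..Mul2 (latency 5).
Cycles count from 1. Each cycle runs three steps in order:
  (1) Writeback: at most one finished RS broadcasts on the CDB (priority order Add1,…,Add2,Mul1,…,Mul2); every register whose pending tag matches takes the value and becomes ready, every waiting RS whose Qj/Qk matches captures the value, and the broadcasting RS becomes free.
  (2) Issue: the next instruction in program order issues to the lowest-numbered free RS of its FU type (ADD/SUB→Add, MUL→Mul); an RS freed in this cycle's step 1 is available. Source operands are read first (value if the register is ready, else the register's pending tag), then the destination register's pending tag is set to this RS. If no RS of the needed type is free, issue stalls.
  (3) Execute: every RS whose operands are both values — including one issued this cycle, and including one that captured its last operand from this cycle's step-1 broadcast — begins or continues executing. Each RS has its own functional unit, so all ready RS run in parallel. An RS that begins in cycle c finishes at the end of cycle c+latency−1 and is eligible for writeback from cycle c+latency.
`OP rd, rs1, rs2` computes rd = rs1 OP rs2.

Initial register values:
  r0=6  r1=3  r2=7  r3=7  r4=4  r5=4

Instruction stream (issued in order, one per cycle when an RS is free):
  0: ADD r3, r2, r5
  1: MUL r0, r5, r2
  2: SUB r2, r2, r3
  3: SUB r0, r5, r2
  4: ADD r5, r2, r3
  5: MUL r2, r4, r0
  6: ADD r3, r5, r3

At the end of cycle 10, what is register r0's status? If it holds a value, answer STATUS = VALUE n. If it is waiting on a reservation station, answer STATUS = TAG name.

STATUS = VALUE 8

c1: issue ADD r3<-Add1 | r0:6,r1:3,r2:7,r3:Add1,r4:4,r5:4
c2: issue MUL r0<-Mul1 | r0:Mul1,r1:3,r2:7,r3:Add1,r4:4,r5:4
c3: CDB Add1=11; issue SUB r2<-Add1 | r0:Mul1,r1:3,r2:Add1,r3:11,r4:4,r5:4
c4: issue SUB r0<-Add2 | r0:Add2,r1:3,r2:Add1,r3:11,r4:4,r5:4
c5: CDB Add1=-4; issue ADD r5<-Add1 | r0:Add2,r1:3,r2:-4,r3:11,r4:4,r5:Add1
c6: issue MUL r2<-Mul2 | r0:Add2,r1:3,r2:Mul2,r3:11,r4:4,r5:Add1
c7: CDB Add1=7; issue ADD r3<-Add1 | r0:Add2,r1:3,r2:Mul2,r3:Add1,r4:4,r5:7
c8: CDB Add2=8 | r0:8,r1:3,r2:Mul2,r3:Add1,r4:4,r5:7
c9: CDB Add1=18 | r0:8,r1:3,r2:Mul2,r3:18,r4:4,r5:7
c10: CDB Mul1=28 | r0:8,r1:3,r2:Mul2,r3:18,r4:4,r5:7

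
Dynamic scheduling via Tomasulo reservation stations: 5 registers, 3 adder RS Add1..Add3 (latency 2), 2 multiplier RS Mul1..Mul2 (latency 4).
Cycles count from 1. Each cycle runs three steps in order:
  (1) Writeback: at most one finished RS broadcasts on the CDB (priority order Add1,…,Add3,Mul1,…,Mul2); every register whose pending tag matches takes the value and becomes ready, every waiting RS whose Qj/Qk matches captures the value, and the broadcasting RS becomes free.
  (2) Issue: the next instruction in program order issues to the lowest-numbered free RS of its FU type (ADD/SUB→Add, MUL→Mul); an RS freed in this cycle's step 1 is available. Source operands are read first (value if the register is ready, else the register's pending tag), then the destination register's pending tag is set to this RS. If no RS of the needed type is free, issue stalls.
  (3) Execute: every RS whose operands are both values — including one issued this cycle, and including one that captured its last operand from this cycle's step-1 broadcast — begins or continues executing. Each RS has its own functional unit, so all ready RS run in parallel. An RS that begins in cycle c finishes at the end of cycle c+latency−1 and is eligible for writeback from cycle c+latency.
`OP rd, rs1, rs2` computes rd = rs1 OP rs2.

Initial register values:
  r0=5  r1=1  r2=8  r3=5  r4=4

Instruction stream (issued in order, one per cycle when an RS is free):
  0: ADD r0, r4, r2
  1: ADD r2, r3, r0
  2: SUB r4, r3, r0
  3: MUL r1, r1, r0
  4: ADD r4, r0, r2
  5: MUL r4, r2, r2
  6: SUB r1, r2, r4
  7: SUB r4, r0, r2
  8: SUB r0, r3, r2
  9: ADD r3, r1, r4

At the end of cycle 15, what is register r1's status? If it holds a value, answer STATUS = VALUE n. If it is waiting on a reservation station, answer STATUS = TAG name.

cycle 1: issue ADD r0<-Add1 // r0:Add1,r1:1,r2:8,r3:5,r4:4
cycle 2: issue ADD r2<-Add2 // r0:Add1,r1:1,r2:Add2,r3:5,r4:4
cycle 3: CDB Add1=12; issue SUB r4<-Add1 // r0:12,r1:1,r2:Add2,r3:5,r4:Add1
cycle 4: issue MUL r1<-Mul1 // r0:12,r1:Mul1,r2:Add2,r3:5,r4:Add1
cycle 5: CDB Add1=-7; issue ADD r4<-Add1 // r0:12,r1:Mul1,r2:Add2,r3:5,r4:Add1
cycle 6: CDB Add2=17; issue MUL r4<-Mul2 // r0:12,r1:Mul1,r2:17,r3:5,r4:Mul2
cycle 7: issue SUB r1<-Add2 // r0:12,r1:Add2,r2:17,r3:5,r4:Mul2
cycle 8: CDB Add1=29; issue SUB r4<-Add1 // r0:12,r1:Add2,r2:17,r3:5,r4:Add1
cycle 9: CDB Mul1=12; issue SUB r0<-Add3 // r0:Add3,r1:Add2,r2:17,r3:5,r4:Add1
cycle 10: CDB Add1=-5; issue ADD r3<-Add1 // r0:Add3,r1:Add2,r2:17,r3:Add1,r4:-5
cycle 11: CDB Add3=-12 // r0:-12,r1:Add2,r2:17,r3:Add1,r4:-5
cycle 12: CDB Mul2=289 // r0:-12,r1:Add2,r2:17,r3:Add1,r4:-5
cycle 13: - // r0:-12,r1:Add2,r2:17,r3:Add1,r4:-5
cycle 14: CDB Add2=-272 // r0:-12,r1:-272,r2:17,r3:Add1,r4:-5
cycle 15: - // r0:-12,r1:-272,r2:17,r3:Add1,r4:-5

STATUS = VALUE -272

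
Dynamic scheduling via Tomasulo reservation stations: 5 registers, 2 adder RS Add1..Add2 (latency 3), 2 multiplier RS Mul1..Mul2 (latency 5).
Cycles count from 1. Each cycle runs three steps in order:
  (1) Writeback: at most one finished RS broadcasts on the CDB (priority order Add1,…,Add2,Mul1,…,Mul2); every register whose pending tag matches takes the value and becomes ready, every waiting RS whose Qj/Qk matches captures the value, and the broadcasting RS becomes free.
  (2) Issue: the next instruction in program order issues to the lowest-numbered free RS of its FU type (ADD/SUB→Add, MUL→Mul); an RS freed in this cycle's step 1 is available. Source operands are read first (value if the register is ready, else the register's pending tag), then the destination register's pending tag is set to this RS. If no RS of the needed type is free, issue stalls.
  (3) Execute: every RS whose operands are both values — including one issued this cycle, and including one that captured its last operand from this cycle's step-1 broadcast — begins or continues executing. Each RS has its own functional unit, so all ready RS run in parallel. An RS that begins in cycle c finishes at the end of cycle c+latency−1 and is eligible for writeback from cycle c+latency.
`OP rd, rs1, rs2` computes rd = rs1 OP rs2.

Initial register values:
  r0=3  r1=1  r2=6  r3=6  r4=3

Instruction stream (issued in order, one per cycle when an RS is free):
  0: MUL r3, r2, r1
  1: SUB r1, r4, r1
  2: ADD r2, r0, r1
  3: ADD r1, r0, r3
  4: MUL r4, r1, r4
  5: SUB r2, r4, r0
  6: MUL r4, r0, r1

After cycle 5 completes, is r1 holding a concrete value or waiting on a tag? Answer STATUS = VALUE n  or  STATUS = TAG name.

cycle 1: issue MUL r3<-Mul1 // r0:3,r1:1,r2:6,r3:Mul1,r4:3
cycle 2: issue SUB r1<-Add1 // r0:3,r1:Add1,r2:6,r3:Mul1,r4:3
cycle 3: issue ADD r2<-Add2 // r0:3,r1:Add1,r2:Add2,r3:Mul1,r4:3
cycle 4: stall // r0:3,r1:Add1,r2:Add2,r3:Mul1,r4:3
cycle 5: CDB Add1=2; issue ADD r1<-Add1 // r0:3,r1:Add1,r2:Add2,r3:Mul1,r4:3

STATUS = TAG Add1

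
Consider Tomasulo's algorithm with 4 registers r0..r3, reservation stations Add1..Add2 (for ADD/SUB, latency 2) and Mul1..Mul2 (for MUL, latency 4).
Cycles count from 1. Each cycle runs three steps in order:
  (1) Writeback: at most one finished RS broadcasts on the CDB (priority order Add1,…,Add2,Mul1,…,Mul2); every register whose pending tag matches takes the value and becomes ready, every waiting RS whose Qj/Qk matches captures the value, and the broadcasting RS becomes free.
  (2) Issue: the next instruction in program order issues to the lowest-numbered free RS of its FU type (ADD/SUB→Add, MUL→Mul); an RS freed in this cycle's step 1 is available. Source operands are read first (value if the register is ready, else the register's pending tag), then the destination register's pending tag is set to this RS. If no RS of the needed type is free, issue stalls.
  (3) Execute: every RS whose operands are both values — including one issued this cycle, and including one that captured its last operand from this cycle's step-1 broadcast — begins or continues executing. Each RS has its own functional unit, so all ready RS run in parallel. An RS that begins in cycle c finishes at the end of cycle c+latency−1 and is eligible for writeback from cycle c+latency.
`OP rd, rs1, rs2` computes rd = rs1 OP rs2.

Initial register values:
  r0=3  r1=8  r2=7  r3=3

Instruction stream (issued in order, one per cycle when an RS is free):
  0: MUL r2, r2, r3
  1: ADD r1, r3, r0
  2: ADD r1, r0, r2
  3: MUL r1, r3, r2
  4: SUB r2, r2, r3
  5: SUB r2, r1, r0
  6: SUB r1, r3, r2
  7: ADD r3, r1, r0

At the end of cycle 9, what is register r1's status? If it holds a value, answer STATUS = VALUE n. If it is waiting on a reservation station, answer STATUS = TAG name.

STATUS = TAG Add2

c1: issue MUL r2<-Mul1 | r0:3,r1:8,r2:Mul1,r3:3
c2: issue ADD r1<-Add1 | r0:3,r1:Add1,r2:Mul1,r3:3
c3: issue ADD r1<-Add2 | r0:3,r1:Add2,r2:Mul1,r3:3
c4: CDB Add1=6; issue MUL r1<-Mul2 | r0:3,r1:Mul2,r2:Mul1,r3:3
c5: CDB Mul1=21; issue SUB r2<-Add1 | r0:3,r1:Mul2,r2:Add1,r3:3
c6: stall | r0:3,r1:Mul2,r2:Add1,r3:3
c7: CDB Add1=18; issue SUB r2<-Add1 | r0:3,r1:Mul2,r2:Add1,r3:3
c8: CDB Add2=24; issue SUB r1<-Add2 | r0:3,r1:Add2,r2:Add1,r3:3
c9: CDB Mul2=63; stall | r0:3,r1:Add2,r2:Add1,r3:3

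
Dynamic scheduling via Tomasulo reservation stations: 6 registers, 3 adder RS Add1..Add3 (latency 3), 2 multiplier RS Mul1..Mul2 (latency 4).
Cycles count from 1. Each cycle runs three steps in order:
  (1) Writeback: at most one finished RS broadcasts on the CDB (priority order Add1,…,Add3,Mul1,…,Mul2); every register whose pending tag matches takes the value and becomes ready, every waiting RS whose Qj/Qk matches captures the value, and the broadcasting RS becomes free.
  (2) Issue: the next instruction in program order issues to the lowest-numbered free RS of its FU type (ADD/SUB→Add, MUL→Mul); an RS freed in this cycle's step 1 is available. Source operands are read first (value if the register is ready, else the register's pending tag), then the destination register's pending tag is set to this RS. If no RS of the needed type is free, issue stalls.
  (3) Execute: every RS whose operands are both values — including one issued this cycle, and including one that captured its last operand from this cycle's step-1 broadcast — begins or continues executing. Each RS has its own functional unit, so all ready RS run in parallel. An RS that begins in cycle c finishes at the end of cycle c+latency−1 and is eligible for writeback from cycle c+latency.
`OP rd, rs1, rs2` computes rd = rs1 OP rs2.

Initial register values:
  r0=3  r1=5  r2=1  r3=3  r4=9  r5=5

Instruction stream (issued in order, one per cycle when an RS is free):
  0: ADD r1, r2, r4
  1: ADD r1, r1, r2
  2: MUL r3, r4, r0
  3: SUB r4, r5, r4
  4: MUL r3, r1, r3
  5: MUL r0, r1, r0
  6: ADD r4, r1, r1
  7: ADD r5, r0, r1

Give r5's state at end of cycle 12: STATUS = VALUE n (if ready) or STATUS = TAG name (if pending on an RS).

STATUS = TAG Add2

c1: issue ADD r1<-Add1 | r0:3,r1:Add1,r2:1,r3:3,r4:9,r5:5
c2: issue ADD r1<-Add2 | r0:3,r1:Add2,r2:1,r3:3,r4:9,r5:5
c3: issue MUL r3<-Mul1 | r0:3,r1:Add2,r2:1,r3:Mul1,r4:9,r5:5
c4: CDB Add1=10; issue SUB r4<-Add1 | r0:3,r1:Add2,r2:1,r3:Mul1,r4:Add1,r5:5
c5: issue MUL r3<-Mul2 | r0:3,r1:Add2,r2:1,r3:Mul2,r4:Add1,r5:5
c6: stall | r0:3,r1:Add2,r2:1,r3:Mul2,r4:Add1,r5:5
c7: CDB Add1=-4; stall | r0:3,r1:Add2,r2:1,r3:Mul2,r4:-4,r5:5
c8: CDB Add2=11; stall | r0:3,r1:11,r2:1,r3:Mul2,r4:-4,r5:5
c9: CDB Mul1=27; issue MUL r0<-Mul1 | r0:Mul1,r1:11,r2:1,r3:Mul2,r4:-4,r5:5
c10: issue ADD r4<-Add1 | r0:Mul1,r1:11,r2:1,r3:Mul2,r4:Add1,r5:5
c11: issue ADD r5<-Add2 | r0:Mul1,r1:11,r2:1,r3:Mul2,r4:Add1,r5:Add2
c12: - | r0:Mul1,r1:11,r2:1,r3:Mul2,r4:Add1,r5:Add2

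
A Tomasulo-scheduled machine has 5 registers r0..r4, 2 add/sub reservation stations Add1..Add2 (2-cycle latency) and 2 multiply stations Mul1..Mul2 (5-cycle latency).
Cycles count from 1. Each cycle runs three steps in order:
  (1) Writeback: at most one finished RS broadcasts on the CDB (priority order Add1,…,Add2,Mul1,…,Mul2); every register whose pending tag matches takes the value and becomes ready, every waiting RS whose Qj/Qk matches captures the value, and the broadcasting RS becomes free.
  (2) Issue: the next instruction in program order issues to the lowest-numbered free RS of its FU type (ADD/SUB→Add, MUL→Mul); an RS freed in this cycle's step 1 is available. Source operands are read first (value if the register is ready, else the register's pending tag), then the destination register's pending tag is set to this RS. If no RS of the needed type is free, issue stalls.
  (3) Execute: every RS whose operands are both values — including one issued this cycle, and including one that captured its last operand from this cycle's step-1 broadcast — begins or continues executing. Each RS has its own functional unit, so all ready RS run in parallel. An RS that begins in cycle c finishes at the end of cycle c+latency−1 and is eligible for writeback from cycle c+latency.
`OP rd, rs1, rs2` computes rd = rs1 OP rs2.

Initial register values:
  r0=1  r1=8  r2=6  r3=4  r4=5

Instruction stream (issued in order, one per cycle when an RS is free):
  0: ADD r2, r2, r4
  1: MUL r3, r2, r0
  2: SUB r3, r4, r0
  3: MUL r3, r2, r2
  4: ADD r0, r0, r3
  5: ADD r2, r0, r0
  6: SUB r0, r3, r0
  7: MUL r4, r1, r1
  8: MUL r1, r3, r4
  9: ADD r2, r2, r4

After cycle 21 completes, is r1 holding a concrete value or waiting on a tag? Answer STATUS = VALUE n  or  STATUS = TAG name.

c1: issue ADD r2<-Add1 | r0:1,r1:8,r2:Add1,r3:4,r4:5
c2: issue MUL r3<-Mul1 | r0:1,r1:8,r2:Add1,r3:Mul1,r4:5
c3: CDB Add1=11; issue SUB r3<-Add1 | r0:1,r1:8,r2:11,r3:Add1,r4:5
c4: issue MUL r3<-Mul2 | r0:1,r1:8,r2:11,r3:Mul2,r4:5
c5: CDB Add1=4; issue ADD r0<-Add1 | r0:Add1,r1:8,r2:11,r3:Mul2,r4:5
c6: issue ADD r2<-Add2 | r0:Add1,r1:8,r2:Add2,r3:Mul2,r4:5
c7: stall | r0:Add1,r1:8,r2:Add2,r3:Mul2,r4:5
c8: CDB Mul1=11; stall | r0:Add1,r1:8,r2:Add2,r3:Mul2,r4:5
c9: CDB Mul2=121; stall | r0:Add1,r1:8,r2:Add2,r3:121,r4:5
c10: stall | r0:Add1,r1:8,r2:Add2,r3:121,r4:5
c11: CDB Add1=122; issue SUB r0<-Add1 | r0:Add1,r1:8,r2:Add2,r3:121,r4:5
c12: issue MUL r4<-Mul1 | r0:Add1,r1:8,r2:Add2,r3:121,r4:Mul1
c13: CDB Add1=-1; issue MUL r1<-Mul2 | r0:-1,r1:Mul2,r2:Add2,r3:121,r4:Mul1
c14: CDB Add2=244; issue ADD r2<-Add1 | r0:-1,r1:Mul2,r2:Add1,r3:121,r4:Mul1
c15: - | r0:-1,r1:Mul2,r2:Add1,r3:121,r4:Mul1
c16: - | r0:-1,r1:Mul2,r2:Add1,r3:121,r4:Mul1
c17: CDB Mul1=64 | r0:-1,r1:Mul2,r2:Add1,r3:121,r4:64
c18: - | r0:-1,r1:Mul2,r2:Add1,r3:121,r4:64
c19: CDB Add1=308 | r0:-1,r1:Mul2,r2:308,r3:121,r4:64
c20: - | r0:-1,r1:Mul2,r2:308,r3:121,r4:64
c21: - | r0:-1,r1:Mul2,r2:308,r3:121,r4:64

STATUS = TAG Mul2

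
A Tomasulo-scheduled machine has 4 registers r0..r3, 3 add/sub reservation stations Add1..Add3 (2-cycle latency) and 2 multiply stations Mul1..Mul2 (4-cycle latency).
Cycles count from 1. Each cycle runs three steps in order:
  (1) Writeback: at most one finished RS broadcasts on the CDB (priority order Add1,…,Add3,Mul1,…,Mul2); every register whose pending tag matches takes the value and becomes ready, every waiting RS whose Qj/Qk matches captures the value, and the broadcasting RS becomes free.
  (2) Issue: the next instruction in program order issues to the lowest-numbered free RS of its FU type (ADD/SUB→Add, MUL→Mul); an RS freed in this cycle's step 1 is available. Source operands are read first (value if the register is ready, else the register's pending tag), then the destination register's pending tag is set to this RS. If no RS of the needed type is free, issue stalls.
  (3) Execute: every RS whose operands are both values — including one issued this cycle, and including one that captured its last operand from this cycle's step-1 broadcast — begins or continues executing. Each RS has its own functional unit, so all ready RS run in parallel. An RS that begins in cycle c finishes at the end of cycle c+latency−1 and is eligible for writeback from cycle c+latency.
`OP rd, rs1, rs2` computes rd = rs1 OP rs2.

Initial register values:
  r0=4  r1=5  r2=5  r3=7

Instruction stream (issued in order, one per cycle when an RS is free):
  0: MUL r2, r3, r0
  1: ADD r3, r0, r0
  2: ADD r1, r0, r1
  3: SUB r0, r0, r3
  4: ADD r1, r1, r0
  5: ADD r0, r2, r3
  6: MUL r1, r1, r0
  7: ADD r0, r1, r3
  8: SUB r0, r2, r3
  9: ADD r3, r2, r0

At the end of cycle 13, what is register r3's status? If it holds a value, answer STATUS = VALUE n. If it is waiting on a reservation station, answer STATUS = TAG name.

  c1: issue MUL r2<-Mul1  regs: r0:4,r1:5,r2:Mul1,r3:7
  c2: issue ADD r3<-Add1  regs: r0:4,r1:5,r2:Mul1,r3:Add1
  c3: issue ADD r1<-Add2  regs: r0:4,r1:Add2,r2:Mul1,r3:Add1
  c4: CDB Add1=8; issue SUB r0<-Add1  regs: r0:Add1,r1:Add2,r2:Mul1,r3:8
  c5: CDB Add2=9; issue ADD r1<-Add2  regs: r0:Add1,r1:Add2,r2:Mul1,r3:8
  c6: CDB Add1=-4; issue ADD r0<-Add1  regs: r0:Add1,r1:Add2,r2:Mul1,r3:8
  c7: CDB Mul1=28; issue MUL r1<-Mul1  regs: r0:Add1,r1:Mul1,r2:28,r3:8
  c8: CDB Add2=5; issue ADD r0<-Add2  regs: r0:Add2,r1:Mul1,r2:28,r3:8
  c9: CDB Add1=36; issue SUB r0<-Add1  regs: r0:Add1,r1:Mul1,r2:28,r3:8
  c10: issue ADD r3<-Add3  regs: r0:Add1,r1:Mul1,r2:28,r3:Add3
  c11: CDB Add1=20  regs: r0:20,r1:Mul1,r2:28,r3:Add3
  c12: -  regs: r0:20,r1:Mul1,r2:28,r3:Add3
  c13: CDB Add3=48  regs: r0:20,r1:Mul1,r2:28,r3:48

STATUS = VALUE 48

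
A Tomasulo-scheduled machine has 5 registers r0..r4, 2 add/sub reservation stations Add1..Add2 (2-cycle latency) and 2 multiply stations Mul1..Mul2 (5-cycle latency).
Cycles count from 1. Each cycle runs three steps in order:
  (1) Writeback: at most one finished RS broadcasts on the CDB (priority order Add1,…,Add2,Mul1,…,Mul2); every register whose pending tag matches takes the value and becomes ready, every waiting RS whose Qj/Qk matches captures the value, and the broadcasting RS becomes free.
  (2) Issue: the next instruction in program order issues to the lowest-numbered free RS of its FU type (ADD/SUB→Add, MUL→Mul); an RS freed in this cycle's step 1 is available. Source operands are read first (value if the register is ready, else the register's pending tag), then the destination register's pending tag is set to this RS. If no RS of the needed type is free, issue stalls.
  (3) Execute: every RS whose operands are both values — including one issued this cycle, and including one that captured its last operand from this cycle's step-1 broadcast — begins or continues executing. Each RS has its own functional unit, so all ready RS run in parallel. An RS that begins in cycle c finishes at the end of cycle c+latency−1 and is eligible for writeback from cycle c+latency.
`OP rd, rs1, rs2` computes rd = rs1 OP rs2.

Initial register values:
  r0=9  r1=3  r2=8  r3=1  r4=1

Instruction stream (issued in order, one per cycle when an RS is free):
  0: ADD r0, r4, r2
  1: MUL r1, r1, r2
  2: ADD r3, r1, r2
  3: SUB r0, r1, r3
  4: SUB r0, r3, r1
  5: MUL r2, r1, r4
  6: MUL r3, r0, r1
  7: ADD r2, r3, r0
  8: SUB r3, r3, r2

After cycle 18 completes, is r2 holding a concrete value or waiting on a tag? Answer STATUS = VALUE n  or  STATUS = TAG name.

STATUS = VALUE 200

c1: issue ADD r0<-Add1 | r0:Add1,r1:3,r2:8,r3:1,r4:1
c2: issue MUL r1<-Mul1 | r0:Add1,r1:Mul1,r2:8,r3:1,r4:1
c3: CDB Add1=9; issue ADD r3<-Add1 | r0:9,r1:Mul1,r2:8,r3:Add1,r4:1
c4: issue SUB r0<-Add2 | r0:Add2,r1:Mul1,r2:8,r3:Add1,r4:1
c5: stall | r0:Add2,r1:Mul1,r2:8,r3:Add1,r4:1
c6: stall | r0:Add2,r1:Mul1,r2:8,r3:Add1,r4:1
c7: CDB Mul1=24; stall | r0:Add2,r1:24,r2:8,r3:Add1,r4:1
c8: stall | r0:Add2,r1:24,r2:8,r3:Add1,r4:1
c9: CDB Add1=32; issue SUB r0<-Add1 | r0:Add1,r1:24,r2:8,r3:32,r4:1
c10: issue MUL r2<-Mul1 | r0:Add1,r1:24,r2:Mul1,r3:32,r4:1
c11: CDB Add1=8; issue MUL r3<-Mul2 | r0:8,r1:24,r2:Mul1,r3:Mul2,r4:1
c12: CDB Add2=-8; issue ADD r2<-Add1 | r0:8,r1:24,r2:Add1,r3:Mul2,r4:1
c13: issue SUB r3<-Add2 | r0:8,r1:24,r2:Add1,r3:Add2,r4:1
c14: - | r0:8,r1:24,r2:Add1,r3:Add2,r4:1
c15: CDB Mul1=24 | r0:8,r1:24,r2:Add1,r3:Add2,r4:1
c16: CDB Mul2=192 | r0:8,r1:24,r2:Add1,r3:Add2,r4:1
c17: - | r0:8,r1:24,r2:Add1,r3:Add2,r4:1
c18: CDB Add1=200 | r0:8,r1:24,r2:200,r3:Add2,r4:1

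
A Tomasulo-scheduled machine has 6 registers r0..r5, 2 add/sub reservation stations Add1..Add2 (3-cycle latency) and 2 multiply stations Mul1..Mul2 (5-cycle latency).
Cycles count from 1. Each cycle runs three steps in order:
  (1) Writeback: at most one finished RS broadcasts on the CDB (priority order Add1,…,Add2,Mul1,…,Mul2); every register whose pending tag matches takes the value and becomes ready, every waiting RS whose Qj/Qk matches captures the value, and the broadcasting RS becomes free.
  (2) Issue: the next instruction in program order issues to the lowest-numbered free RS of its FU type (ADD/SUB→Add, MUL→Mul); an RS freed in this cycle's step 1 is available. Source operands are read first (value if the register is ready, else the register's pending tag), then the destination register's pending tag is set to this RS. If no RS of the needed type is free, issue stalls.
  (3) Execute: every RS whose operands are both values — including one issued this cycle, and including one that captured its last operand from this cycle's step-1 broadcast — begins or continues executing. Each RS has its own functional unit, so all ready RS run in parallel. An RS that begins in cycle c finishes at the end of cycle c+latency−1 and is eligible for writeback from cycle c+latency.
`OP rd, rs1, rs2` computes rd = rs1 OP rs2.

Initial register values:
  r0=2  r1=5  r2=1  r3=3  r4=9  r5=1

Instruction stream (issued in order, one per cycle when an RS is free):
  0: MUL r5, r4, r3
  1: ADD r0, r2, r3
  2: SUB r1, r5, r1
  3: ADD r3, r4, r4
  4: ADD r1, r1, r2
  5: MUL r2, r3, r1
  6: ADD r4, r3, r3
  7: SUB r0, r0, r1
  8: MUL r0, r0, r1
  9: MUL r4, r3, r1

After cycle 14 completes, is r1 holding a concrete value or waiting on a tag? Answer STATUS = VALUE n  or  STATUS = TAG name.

cycle 1: issue MUL r5<-Mul1 // r0:2,r1:5,r2:1,r3:3,r4:9,r5:Mul1
cycle 2: issue ADD r0<-Add1 // r0:Add1,r1:5,r2:1,r3:3,r4:9,r5:Mul1
cycle 3: issue SUB r1<-Add2 // r0:Add1,r1:Add2,r2:1,r3:3,r4:9,r5:Mul1
cycle 4: stall // r0:Add1,r1:Add2,r2:1,r3:3,r4:9,r5:Mul1
cycle 5: CDB Add1=4; issue ADD r3<-Add1 // r0:4,r1:Add2,r2:1,r3:Add1,r4:9,r5:Mul1
cycle 6: CDB Mul1=27; stall // r0:4,r1:Add2,r2:1,r3:Add1,r4:9,r5:27
cycle 7: stall // r0:4,r1:Add2,r2:1,r3:Add1,r4:9,r5:27
cycle 8: CDB Add1=18; issue ADD r1<-Add1 // r0:4,r1:Add1,r2:1,r3:18,r4:9,r5:27
cycle 9: CDB Add2=22; issue MUL r2<-Mul1 // r0:4,r1:Add1,r2:Mul1,r3:18,r4:9,r5:27
cycle 10: issue ADD r4<-Add2 // r0:4,r1:Add1,r2:Mul1,r3:18,r4:Add2,r5:27
cycle 11: stall // r0:4,r1:Add1,r2:Mul1,r3:18,r4:Add2,r5:27
cycle 12: CDB Add1=23; issue SUB r0<-Add1 // r0:Add1,r1:23,r2:Mul1,r3:18,r4:Add2,r5:27
cycle 13: CDB Add2=36; issue MUL r0<-Mul2 // r0:Mul2,r1:23,r2:Mul1,r3:18,r4:36,r5:27
cycle 14: stall // r0:Mul2,r1:23,r2:Mul1,r3:18,r4:36,r5:27

STATUS = VALUE 23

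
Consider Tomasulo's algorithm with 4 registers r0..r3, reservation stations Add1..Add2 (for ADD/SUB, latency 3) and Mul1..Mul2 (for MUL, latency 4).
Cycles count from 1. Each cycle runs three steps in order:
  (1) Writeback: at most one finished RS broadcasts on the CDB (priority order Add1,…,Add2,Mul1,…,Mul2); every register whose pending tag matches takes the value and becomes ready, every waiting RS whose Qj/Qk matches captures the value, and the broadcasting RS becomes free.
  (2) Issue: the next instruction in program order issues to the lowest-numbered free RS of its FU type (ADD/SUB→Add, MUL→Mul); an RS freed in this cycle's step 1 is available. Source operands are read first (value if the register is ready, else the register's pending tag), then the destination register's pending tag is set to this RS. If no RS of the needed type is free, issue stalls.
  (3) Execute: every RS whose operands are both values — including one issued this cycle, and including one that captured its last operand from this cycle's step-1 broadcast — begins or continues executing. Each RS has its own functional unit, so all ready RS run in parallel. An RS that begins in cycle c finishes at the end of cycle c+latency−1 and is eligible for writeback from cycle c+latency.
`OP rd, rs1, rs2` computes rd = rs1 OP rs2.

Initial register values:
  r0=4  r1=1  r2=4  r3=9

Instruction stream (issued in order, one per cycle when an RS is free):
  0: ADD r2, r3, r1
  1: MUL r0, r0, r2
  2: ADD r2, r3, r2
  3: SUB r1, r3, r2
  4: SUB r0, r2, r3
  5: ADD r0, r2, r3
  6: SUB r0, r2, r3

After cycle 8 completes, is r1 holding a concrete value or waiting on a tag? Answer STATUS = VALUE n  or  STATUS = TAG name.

cycle 1: issue ADD r2<-Add1 // r0:4,r1:1,r2:Add1,r3:9
cycle 2: issue MUL r0<-Mul1 // r0:Mul1,r1:1,r2:Add1,r3:9
cycle 3: issue ADD r2<-Add2 // r0:Mul1,r1:1,r2:Add2,r3:9
cycle 4: CDB Add1=10; issue SUB r1<-Add1 // r0:Mul1,r1:Add1,r2:Add2,r3:9
cycle 5: stall // r0:Mul1,r1:Add1,r2:Add2,r3:9
cycle 6: stall // r0:Mul1,r1:Add1,r2:Add2,r3:9
cycle 7: CDB Add2=19; issue SUB r0<-Add2 // r0:Add2,r1:Add1,r2:19,r3:9
cycle 8: CDB Mul1=40; stall // r0:Add2,r1:Add1,r2:19,r3:9

STATUS = TAG Add1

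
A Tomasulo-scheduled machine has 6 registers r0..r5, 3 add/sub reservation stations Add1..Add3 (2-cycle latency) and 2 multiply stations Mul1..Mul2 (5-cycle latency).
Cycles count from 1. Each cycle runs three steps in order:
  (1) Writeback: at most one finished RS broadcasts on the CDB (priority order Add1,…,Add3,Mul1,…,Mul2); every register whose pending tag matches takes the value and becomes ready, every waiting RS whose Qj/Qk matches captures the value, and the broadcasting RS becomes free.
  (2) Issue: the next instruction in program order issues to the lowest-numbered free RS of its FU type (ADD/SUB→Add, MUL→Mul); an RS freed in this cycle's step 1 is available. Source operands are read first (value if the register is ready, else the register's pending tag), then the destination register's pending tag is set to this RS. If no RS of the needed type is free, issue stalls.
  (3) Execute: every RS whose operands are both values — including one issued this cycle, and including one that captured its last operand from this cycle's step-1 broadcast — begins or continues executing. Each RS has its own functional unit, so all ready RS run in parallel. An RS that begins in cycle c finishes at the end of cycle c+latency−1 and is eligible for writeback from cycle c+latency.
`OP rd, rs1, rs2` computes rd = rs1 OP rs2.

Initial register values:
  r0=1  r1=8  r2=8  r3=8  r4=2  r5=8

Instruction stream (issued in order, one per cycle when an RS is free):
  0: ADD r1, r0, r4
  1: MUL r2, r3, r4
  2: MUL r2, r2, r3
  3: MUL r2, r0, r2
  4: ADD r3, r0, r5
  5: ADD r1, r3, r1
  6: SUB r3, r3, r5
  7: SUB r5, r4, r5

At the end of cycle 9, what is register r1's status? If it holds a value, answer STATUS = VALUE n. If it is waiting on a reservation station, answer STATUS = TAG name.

c1: issue ADD r1<-Add1 | r0:1,r1:Add1,r2:8,r3:8,r4:2,r5:8
c2: issue MUL r2<-Mul1 | r0:1,r1:Add1,r2:Mul1,r3:8,r4:2,r5:8
c3: CDB Add1=3; issue MUL r2<-Mul2 | r0:1,r1:3,r2:Mul2,r3:8,r4:2,r5:8
c4: stall | r0:1,r1:3,r2:Mul2,r3:8,r4:2,r5:8
c5: stall | r0:1,r1:3,r2:Mul2,r3:8,r4:2,r5:8
c6: stall | r0:1,r1:3,r2:Mul2,r3:8,r4:2,r5:8
c7: CDB Mul1=16; issue MUL r2<-Mul1 | r0:1,r1:3,r2:Mul1,r3:8,r4:2,r5:8
c8: issue ADD r3<-Add1 | r0:1,r1:3,r2:Mul1,r3:Add1,r4:2,r5:8
c9: issue ADD r1<-Add2 | r0:1,r1:Add2,r2:Mul1,r3:Add1,r4:2,r5:8

STATUS = TAG Add2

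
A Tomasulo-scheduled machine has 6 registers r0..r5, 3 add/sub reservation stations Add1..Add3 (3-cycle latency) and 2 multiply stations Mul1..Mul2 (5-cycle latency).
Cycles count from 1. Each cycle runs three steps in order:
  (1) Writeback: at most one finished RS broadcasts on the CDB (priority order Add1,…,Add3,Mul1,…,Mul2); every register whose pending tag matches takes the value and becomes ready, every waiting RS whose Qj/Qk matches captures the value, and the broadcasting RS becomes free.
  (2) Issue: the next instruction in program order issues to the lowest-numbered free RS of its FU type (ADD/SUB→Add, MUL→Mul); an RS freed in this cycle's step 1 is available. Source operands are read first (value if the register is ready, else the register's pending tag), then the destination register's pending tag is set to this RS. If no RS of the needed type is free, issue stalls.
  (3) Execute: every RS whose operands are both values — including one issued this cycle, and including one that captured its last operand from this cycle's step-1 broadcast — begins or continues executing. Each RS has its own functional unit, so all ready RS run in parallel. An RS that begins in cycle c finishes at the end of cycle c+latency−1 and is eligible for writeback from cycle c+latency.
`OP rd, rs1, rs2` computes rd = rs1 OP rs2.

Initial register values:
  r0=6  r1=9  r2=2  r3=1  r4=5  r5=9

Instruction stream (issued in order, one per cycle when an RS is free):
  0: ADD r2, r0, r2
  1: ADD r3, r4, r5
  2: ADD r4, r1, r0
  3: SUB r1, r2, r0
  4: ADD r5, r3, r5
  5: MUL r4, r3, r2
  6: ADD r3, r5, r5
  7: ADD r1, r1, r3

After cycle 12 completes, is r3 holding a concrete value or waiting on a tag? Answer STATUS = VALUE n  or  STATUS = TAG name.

  c1: issue ADD r2<-Add1  regs: r0:6,r1:9,r2:Add1,r3:1,r4:5,r5:9
  c2: issue ADD r3<-Add2  regs: r0:6,r1:9,r2:Add1,r3:Add2,r4:5,r5:9
  c3: issue ADD r4<-Add3  regs: r0:6,r1:9,r2:Add1,r3:Add2,r4:Add3,r5:9
  c4: CDB Add1=8; issue SUB r1<-Add1  regs: r0:6,r1:Add1,r2:8,r3:Add2,r4:Add3,r5:9
  c5: CDB Add2=14; issue ADD r5<-Add2  regs: r0:6,r1:Add1,r2:8,r3:14,r4:Add3,r5:Add2
  c6: CDB Add3=15; issue MUL r4<-Mul1  regs: r0:6,r1:Add1,r2:8,r3:14,r4:Mul1,r5:Add2
  c7: CDB Add1=2; issue ADD r3<-Add1  regs: r0:6,r1:2,r2:8,r3:Add1,r4:Mul1,r5:Add2
  c8: CDB Add2=23; issue ADD r1<-Add2  regs: r0:6,r1:Add2,r2:8,r3:Add1,r4:Mul1,r5:23
  c9: -  regs: r0:6,r1:Add2,r2:8,r3:Add1,r4:Mul1,r5:23
  c10: -  regs: r0:6,r1:Add2,r2:8,r3:Add1,r4:Mul1,r5:23
  c11: CDB Add1=46  regs: r0:6,r1:Add2,r2:8,r3:46,r4:Mul1,r5:23
  c12: CDB Mul1=112  regs: r0:6,r1:Add2,r2:8,r3:46,r4:112,r5:23

STATUS = VALUE 46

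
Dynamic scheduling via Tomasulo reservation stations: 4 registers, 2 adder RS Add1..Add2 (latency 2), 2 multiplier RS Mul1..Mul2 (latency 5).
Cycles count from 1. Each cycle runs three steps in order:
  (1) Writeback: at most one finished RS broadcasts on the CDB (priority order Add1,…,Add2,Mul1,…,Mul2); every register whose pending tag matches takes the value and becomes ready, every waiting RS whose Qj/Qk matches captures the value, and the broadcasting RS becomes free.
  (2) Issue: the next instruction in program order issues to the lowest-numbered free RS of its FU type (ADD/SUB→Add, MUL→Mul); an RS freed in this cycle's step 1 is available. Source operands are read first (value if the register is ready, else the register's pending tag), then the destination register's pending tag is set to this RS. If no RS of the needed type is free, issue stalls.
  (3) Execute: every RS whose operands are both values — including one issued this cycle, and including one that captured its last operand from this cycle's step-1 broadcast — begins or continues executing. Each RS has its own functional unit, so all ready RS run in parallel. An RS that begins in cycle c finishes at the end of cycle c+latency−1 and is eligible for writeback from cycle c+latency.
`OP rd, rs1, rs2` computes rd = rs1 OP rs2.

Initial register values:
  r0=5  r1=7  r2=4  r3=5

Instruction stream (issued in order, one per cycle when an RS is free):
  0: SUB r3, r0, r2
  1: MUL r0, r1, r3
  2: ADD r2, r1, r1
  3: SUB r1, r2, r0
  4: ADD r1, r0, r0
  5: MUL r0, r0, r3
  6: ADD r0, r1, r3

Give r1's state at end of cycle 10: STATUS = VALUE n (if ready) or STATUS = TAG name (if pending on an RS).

STATUS = VALUE 14

  c1: issue SUB r3<-Add1  regs: r0:5,r1:7,r2:4,r3:Add1
  c2: issue MUL r0<-Mul1  regs: r0:Mul1,r1:7,r2:4,r3:Add1
  c3: CDB Add1=1; issue ADD r2<-Add1  regs: r0:Mul1,r1:7,r2:Add1,r3:1
  c4: issue SUB r1<-Add2  regs: r0:Mul1,r1:Add2,r2:Add1,r3:1
  c5: CDB Add1=14; issue ADD r1<-Add1  regs: r0:Mul1,r1:Add1,r2:14,r3:1
  c6: issue MUL r0<-Mul2  regs: r0:Mul2,r1:Add1,r2:14,r3:1
  c7: stall  regs: r0:Mul2,r1:Add1,r2:14,r3:1
  c8: CDB Mul1=7; stall  regs: r0:Mul2,r1:Add1,r2:14,r3:1
  c9: stall  regs: r0:Mul2,r1:Add1,r2:14,r3:1
  c10: CDB Add1=14; issue ADD r0<-Add1  regs: r0:Add1,r1:14,r2:14,r3:1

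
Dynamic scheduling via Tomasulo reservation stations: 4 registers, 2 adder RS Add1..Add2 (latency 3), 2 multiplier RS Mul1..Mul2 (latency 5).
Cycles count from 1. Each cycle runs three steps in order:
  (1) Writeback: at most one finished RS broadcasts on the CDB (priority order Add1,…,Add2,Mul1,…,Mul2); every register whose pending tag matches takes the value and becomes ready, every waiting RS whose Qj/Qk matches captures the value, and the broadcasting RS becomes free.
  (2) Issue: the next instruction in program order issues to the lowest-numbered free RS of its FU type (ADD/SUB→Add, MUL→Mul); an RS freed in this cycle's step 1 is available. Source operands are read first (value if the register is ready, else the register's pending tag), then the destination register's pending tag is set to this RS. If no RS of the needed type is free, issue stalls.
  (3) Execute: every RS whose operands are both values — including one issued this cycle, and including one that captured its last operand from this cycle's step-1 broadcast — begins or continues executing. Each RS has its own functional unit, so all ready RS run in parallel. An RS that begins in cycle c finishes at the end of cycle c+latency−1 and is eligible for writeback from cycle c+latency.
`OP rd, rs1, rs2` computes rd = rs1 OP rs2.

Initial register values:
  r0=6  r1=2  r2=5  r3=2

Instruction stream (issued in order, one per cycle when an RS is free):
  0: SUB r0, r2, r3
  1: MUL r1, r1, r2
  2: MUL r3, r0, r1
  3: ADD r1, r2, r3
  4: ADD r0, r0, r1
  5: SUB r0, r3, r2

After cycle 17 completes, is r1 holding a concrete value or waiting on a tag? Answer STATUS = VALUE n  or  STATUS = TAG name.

c1: issue SUB r0<-Add1 | r0:Add1,r1:2,r2:5,r3:2
c2: issue MUL r1<-Mul1 | r0:Add1,r1:Mul1,r2:5,r3:2
c3: issue MUL r3<-Mul2 | r0:Add1,r1:Mul1,r2:5,r3:Mul2
c4: CDB Add1=3; issue ADD r1<-Add1 | r0:3,r1:Add1,r2:5,r3:Mul2
c5: issue ADD r0<-Add2 | r0:Add2,r1:Add1,r2:5,r3:Mul2
c6: stall | r0:Add2,r1:Add1,r2:5,r3:Mul2
c7: CDB Mul1=10; stall | r0:Add2,r1:Add1,r2:5,r3:Mul2
c8: stall | r0:Add2,r1:Add1,r2:5,r3:Mul2
c9: stall | r0:Add2,r1:Add1,r2:5,r3:Mul2
c10: stall | r0:Add2,r1:Add1,r2:5,r3:Mul2
c11: stall | r0:Add2,r1:Add1,r2:5,r3:Mul2
c12: CDB Mul2=30; stall | r0:Add2,r1:Add1,r2:5,r3:30
c13: stall | r0:Add2,r1:Add1,r2:5,r3:30
c14: stall | r0:Add2,r1:Add1,r2:5,r3:30
c15: CDB Add1=35; issue SUB r0<-Add1 | r0:Add1,r1:35,r2:5,r3:30
c16: - | r0:Add1,r1:35,r2:5,r3:30
c17: - | r0:Add1,r1:35,r2:5,r3:30

STATUS = VALUE 35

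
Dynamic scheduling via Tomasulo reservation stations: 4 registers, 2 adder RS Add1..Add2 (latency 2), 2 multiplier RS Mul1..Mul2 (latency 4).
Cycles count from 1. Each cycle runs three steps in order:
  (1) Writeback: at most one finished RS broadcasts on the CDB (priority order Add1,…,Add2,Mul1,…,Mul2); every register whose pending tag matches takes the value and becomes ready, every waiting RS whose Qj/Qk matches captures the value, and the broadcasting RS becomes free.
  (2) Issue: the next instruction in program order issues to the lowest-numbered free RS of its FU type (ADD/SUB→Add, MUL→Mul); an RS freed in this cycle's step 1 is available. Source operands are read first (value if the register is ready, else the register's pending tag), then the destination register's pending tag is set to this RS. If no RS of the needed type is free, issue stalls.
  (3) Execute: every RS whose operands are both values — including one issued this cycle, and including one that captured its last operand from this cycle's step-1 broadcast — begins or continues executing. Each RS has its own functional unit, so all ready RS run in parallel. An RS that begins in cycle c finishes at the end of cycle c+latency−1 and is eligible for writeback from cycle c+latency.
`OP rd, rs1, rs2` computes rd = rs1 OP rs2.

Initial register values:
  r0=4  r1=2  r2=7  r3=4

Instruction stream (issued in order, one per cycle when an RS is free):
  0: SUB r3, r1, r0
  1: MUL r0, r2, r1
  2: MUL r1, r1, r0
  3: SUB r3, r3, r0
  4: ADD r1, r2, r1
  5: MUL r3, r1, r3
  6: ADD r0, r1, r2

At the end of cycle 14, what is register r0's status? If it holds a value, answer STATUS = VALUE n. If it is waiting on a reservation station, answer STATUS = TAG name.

  c1: issue SUB r3<-Add1  regs: r0:4,r1:2,r2:7,r3:Add1
  c2: issue MUL r0<-Mul1  regs: r0:Mul1,r1:2,r2:7,r3:Add1
  c3: CDB Add1=-2; issue MUL r1<-Mul2  regs: r0:Mul1,r1:Mul2,r2:7,r3:-2
  c4: issue SUB r3<-Add1  regs: r0:Mul1,r1:Mul2,r2:7,r3:Add1
  c5: issue ADD r1<-Add2  regs: r0:Mul1,r1:Add2,r2:7,r3:Add1
  c6: CDB Mul1=14; issue MUL r3<-Mul1  regs: r0:14,r1:Add2,r2:7,r3:Mul1
  c7: stall  regs: r0:14,r1:Add2,r2:7,r3:Mul1
  c8: CDB Add1=-16; issue ADD r0<-Add1  regs: r0:Add1,r1:Add2,r2:7,r3:Mul1
  c9: -  regs: r0:Add1,r1:Add2,r2:7,r3:Mul1
  c10: CDB Mul2=28  regs: r0:Add1,r1:Add2,r2:7,r3:Mul1
  c11: -  regs: r0:Add1,r1:Add2,r2:7,r3:Mul1
  c12: CDB Add2=35  regs: r0:Add1,r1:35,r2:7,r3:Mul1
  c13: -  regs: r0:Add1,r1:35,r2:7,r3:Mul1
  c14: CDB Add1=42  regs: r0:42,r1:35,r2:7,r3:Mul1

STATUS = VALUE 42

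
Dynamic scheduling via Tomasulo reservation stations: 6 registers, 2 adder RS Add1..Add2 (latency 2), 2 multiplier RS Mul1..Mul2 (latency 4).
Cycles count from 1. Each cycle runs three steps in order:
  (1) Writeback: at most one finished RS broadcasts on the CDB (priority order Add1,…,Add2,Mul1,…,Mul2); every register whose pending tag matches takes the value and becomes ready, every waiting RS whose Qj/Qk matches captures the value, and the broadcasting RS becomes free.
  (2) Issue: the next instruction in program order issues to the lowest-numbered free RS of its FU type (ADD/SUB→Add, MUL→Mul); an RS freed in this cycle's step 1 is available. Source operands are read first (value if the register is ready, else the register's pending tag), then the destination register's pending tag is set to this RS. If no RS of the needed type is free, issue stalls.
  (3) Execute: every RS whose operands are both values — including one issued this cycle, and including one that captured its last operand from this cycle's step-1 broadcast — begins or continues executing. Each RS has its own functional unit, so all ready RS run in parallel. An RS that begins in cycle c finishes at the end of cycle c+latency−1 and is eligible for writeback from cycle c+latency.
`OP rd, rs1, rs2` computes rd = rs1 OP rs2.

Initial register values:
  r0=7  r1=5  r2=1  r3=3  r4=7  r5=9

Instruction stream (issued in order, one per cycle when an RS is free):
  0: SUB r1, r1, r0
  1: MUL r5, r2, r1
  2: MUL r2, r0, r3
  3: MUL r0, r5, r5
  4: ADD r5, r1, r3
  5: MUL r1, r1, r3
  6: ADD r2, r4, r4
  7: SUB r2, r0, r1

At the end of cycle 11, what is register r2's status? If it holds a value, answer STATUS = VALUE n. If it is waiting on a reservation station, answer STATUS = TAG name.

  c1: issue SUB r1<-Add1  regs: r0:7,r1:Add1,r2:1,r3:3,r4:7,r5:9
  c2: issue MUL r5<-Mul1  regs: r0:7,r1:Add1,r2:1,r3:3,r4:7,r5:Mul1
  c3: CDB Add1=-2; issue MUL r2<-Mul2  regs: r0:7,r1:-2,r2:Mul2,r3:3,r4:7,r5:Mul1
  c4: stall  regs: r0:7,r1:-2,r2:Mul2,r3:3,r4:7,r5:Mul1
  c5: stall  regs: r0:7,r1:-2,r2:Mul2,r3:3,r4:7,r5:Mul1
  c6: stall  regs: r0:7,r1:-2,r2:Mul2,r3:3,r4:7,r5:Mul1
  c7: CDB Mul1=-2; issue MUL r0<-Mul1  regs: r0:Mul1,r1:-2,r2:Mul2,r3:3,r4:7,r5:-2
  c8: CDB Mul2=21; issue ADD r5<-Add1  regs: r0:Mul1,r1:-2,r2:21,r3:3,r4:7,r5:Add1
  c9: issue MUL r1<-Mul2  regs: r0:Mul1,r1:Mul2,r2:21,r3:3,r4:7,r5:Add1
  c10: CDB Add1=1; issue ADD r2<-Add1  regs: r0:Mul1,r1:Mul2,r2:Add1,r3:3,r4:7,r5:1
  c11: CDB Mul1=4; issue SUB r2<-Add2  regs: r0:4,r1:Mul2,r2:Add2,r3:3,r4:7,r5:1

STATUS = TAG Add2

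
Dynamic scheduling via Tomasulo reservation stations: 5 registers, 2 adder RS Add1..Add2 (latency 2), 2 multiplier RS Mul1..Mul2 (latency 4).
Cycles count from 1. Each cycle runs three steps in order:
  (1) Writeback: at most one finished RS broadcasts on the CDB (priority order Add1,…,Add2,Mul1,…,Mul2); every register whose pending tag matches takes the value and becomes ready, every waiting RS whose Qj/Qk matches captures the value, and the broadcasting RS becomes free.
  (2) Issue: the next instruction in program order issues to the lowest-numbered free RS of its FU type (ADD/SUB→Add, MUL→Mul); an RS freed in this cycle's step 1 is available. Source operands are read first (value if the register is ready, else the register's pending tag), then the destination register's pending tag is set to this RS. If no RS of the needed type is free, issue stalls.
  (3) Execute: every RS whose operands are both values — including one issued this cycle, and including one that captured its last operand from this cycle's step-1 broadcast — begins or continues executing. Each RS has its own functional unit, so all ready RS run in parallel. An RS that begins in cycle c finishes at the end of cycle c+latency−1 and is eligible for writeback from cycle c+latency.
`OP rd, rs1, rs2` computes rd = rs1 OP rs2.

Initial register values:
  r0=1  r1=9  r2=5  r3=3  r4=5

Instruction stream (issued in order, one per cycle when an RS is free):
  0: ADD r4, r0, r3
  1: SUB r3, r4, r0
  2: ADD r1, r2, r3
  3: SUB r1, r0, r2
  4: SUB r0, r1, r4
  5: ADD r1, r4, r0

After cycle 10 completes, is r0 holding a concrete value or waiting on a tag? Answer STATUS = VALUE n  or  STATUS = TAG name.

STATUS = VALUE -8

cycle 1: issue ADD r4<-Add1 // r0:1,r1:9,r2:5,r3:3,r4:Add1
cycle 2: issue SUB r3<-Add2 // r0:1,r1:9,r2:5,r3:Add2,r4:Add1
cycle 3: CDB Add1=4; issue ADD r1<-Add1 // r0:1,r1:Add1,r2:5,r3:Add2,r4:4
cycle 4: stall // r0:1,r1:Add1,r2:5,r3:Add2,r4:4
cycle 5: CDB Add2=3; issue SUB r1<-Add2 // r0:1,r1:Add2,r2:5,r3:3,r4:4
cycle 6: stall // r0:1,r1:Add2,r2:5,r3:3,r4:4
cycle 7: CDB Add1=8; issue SUB r0<-Add1 // r0:Add1,r1:Add2,r2:5,r3:3,r4:4
cycle 8: CDB Add2=-4; issue ADD r1<-Add2 // r0:Add1,r1:Add2,r2:5,r3:3,r4:4
cycle 9: - // r0:Add1,r1:Add2,r2:5,r3:3,r4:4
cycle 10: CDB Add1=-8 // r0:-8,r1:Add2,r2:5,r3:3,r4:4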